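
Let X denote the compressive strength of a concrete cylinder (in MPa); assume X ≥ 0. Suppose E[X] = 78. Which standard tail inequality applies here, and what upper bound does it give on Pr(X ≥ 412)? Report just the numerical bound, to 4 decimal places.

Only the mean of a non-negative variable is known, so Markov's inequality is the applicable tail bound.
Markov's inequality: for a non-negative random variable, Pr(X ≥ a) ≤ E[X]/a.
Here E[X] = 78 and a = 412, so the bound is 78/412 = 0.1893.

0.1893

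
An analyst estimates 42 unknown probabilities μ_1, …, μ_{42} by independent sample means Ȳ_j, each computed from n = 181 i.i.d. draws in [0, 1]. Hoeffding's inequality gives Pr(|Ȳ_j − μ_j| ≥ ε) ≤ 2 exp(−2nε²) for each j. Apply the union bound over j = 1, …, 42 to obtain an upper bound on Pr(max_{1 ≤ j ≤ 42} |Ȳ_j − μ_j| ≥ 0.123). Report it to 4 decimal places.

Per-experiment Hoeffding bound: 2·exp(−2·181·0.123²) = 2·exp(−5.47670) = 0.0083662.
Union bound over 42 events: 42·0.0083662 = 0.35138.

0.3514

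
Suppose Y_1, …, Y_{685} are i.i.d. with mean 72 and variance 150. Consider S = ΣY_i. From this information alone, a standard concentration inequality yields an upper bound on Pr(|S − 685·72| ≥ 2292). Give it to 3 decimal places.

0.020

With mean and variance of each term known, Chebyshev's inequality bounds the deviation of the sum (or sample mean).
Var(S) = n·Var(Y_i) = 685·150 = 102750.
Chebyshev: Pr(|S − 685·72| ≥ 2292) ≤ Var(S)/2292² = 102750/5253264 = 0.0196.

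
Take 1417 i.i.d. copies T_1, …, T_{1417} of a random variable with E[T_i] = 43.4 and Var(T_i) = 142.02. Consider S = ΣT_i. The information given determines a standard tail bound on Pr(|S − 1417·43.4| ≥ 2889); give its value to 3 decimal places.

With mean and variance of each term known, Chebyshev's inequality bounds the deviation of the sum (or sample mean).
Var(S) = n·Var(T_i) = 1417·142.02 = 201242.34.
Chebyshev: Pr(|S − 1417·43.4| ≥ 2889) ≤ Var(S)/2889² = 201242.34/8346321 = 0.0241.

0.024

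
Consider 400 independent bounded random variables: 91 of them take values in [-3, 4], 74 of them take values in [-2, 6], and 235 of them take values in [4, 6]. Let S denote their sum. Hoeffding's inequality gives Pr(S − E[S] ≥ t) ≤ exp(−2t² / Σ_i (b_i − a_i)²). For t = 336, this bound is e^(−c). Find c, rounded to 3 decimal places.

Σ(b_i − a_i)² = 91·7² + 74·8² + 235·2² = 10135.
c = 2t² / 10135 = 2·336² / 10135 = 22.2784.

22.278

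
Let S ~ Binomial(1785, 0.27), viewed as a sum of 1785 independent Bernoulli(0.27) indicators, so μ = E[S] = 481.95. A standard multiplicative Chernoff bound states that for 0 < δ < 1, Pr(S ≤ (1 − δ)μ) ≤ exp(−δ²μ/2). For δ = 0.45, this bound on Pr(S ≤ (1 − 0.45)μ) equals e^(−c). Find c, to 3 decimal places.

48.797

c = δ²μ/2 = 0.45²·481.95/2 = 48.7974.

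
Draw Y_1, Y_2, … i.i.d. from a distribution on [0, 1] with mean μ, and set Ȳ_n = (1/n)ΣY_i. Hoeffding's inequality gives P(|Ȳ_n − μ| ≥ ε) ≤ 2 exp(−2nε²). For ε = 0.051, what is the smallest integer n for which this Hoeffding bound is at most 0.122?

Require 2·exp(−2nε²) ≤ 0.122, i.e. 2nε² ≥ ln(2/0.122) = 2.796881.
So n ≥ 2.796881 / (2·0.051²) = 537.655.
The smallest integer n is 538.

538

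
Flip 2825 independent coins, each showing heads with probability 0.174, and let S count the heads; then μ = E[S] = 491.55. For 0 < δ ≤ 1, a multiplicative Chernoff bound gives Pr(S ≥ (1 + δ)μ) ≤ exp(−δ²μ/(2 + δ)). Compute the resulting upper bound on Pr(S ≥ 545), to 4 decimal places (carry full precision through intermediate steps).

Write 545 = (1 + δ)μ, so δ = 545/491.55 − 1 = 0.1087377…
Then the exponent is δ²μ/(2 + δ) = (545 − μ)² / (μ·(2 + δ)) = 2.756165.
Bound = exp(−2.756165) = 0.06353.

0.0635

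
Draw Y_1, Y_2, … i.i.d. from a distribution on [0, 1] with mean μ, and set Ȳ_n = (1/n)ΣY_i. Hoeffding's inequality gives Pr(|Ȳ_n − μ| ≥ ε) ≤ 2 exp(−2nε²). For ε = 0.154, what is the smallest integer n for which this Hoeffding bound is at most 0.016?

102

Require 2·exp(−2nε²) ≤ 0.016, i.e. 2nε² ≥ ln(2/0.016) = 4.828314.
So n ≥ 4.828314 / (2·0.154²) = 101.794.
The smallest integer n is 102.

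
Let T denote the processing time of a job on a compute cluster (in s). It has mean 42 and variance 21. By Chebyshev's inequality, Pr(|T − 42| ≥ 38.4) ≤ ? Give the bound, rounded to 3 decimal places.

Chebyshev: Pr(|T − μ| ≥ t) ≤ Var(T)/t².
Bound = 21 / 1474.56 = 0.0142.

0.014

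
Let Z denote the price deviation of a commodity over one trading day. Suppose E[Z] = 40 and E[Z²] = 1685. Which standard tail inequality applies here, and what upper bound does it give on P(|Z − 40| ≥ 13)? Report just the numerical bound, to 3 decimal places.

0.503

The first two moments determine the variance, so Chebyshev's inequality is the sharpest standard bound available.
Var(Z) = E[Z²] − (E[Z])² = 1685 − 1600 = 85.
Chebyshev's inequality: P(|Z − μ| ≥ t) ≤ Var(Z)/t² = 85/169 = 0.5030.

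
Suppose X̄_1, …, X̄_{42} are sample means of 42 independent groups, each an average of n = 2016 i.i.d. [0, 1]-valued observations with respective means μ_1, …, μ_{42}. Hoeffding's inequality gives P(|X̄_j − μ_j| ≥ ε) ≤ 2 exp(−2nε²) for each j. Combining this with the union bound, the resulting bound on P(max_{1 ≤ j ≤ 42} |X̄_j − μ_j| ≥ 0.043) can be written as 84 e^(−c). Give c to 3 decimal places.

Union bound over the 42 events: P(max_{1 ≤ j ≤ 42} |X̄_j − μ_j| ≥ 0.043) ≤ 42·2·exp(−2nε²) = 84 exp(−2·2016·0.043²).
So c = 2·2016·0.043² = 7.4552.

7.455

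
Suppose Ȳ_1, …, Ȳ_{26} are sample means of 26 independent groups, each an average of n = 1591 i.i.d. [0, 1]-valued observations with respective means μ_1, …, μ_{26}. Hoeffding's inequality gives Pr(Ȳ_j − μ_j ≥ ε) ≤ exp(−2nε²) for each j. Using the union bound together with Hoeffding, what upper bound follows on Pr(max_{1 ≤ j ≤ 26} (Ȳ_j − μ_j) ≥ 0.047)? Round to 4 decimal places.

Per-experiment Hoeffding bound: exp(−2·1591·0.047²) = exp(−7.02904) = 0.00088578.
Union bound over 26 events: 26·0.00088578 = 0.02303.

0.0230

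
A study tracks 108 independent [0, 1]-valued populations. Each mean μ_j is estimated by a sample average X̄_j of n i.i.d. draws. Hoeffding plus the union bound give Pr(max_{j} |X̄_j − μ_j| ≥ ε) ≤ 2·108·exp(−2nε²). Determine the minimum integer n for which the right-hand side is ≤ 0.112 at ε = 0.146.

Need 2·108·exp(−2nε²) ≤ 0.112, i.e. exp(−2nε²) ≤ 0.112/216.
So 2nε² ≥ ln(216/0.112) = 7.564535.
Hence n ≥ 7.564535/(2·0.146²) = 177.438.
The smallest integer n is 178.

178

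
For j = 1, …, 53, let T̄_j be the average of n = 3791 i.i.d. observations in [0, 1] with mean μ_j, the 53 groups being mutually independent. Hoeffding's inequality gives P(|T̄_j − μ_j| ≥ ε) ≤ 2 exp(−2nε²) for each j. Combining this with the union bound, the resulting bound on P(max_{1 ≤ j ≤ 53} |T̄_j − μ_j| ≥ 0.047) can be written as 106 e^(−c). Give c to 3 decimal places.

16.749

Union bound over the 53 events: P(max_{1 ≤ j ≤ 53} |T̄_j − μ_j| ≥ 0.047) ≤ 53·2·exp(−2nε²) = 106 exp(−2·3791·0.047²).
So c = 2·3791·0.047² = 16.7486.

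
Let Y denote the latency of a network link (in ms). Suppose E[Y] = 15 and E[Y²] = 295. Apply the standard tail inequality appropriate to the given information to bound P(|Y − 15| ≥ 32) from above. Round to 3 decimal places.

The first two moments determine the variance, so Chebyshev's inequality is the sharpest standard bound available.
Var(Y) = E[Y²] − (E[Y])² = 295 − 225 = 70.
Chebyshev's inequality: P(|Y − μ| ≥ t) ≤ Var(Y)/t² = 70/1024 = 0.0684.

0.068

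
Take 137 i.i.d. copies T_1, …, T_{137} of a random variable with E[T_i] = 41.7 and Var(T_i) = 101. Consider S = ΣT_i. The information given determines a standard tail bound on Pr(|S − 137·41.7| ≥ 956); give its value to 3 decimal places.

0.015

With mean and variance of each term known, Chebyshev's inequality bounds the deviation of the sum (or sample mean).
Var(S) = n·Var(T_i) = 137·101 = 13837.
Chebyshev: Pr(|S − 137·41.7| ≥ 956) ≤ Var(S)/956² = 13837/913936 = 0.0151.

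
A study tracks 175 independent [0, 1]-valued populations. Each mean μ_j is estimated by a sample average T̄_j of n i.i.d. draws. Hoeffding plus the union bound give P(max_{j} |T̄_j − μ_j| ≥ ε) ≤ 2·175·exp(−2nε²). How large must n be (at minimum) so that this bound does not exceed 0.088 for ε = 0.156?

Need 2·175·exp(−2nε²) ≤ 0.088, i.e. exp(−2nε²) ≤ 0.088/350.
So 2nε² ≥ ln(350/0.088) = 8.288352.
Hence n ≥ 8.288352/(2·0.156²) = 170.290.
The smallest integer n is 171.

171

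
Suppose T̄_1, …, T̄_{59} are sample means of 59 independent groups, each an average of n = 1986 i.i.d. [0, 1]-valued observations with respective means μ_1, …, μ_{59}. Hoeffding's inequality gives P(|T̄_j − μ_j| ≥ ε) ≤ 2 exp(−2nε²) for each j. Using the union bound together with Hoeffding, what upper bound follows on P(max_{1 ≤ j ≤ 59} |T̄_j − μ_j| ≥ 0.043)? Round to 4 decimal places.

Per-experiment Hoeffding bound: 2·exp(−2·1986·0.043²) = 2·exp(−7.34423) = 0.0012926.
Union bound over 59 events: 59·0.0012926 = 0.07626.

0.0763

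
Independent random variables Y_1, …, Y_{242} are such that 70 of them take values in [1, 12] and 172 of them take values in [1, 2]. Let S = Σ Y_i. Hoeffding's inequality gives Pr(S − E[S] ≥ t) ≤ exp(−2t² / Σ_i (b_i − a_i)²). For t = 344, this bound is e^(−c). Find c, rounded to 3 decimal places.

27.386

Σ(b_i − a_i)² = 70·11² + 172·1² = 8642.
c = 2t² / 8642 = 2·344² / 8642 = 27.3863.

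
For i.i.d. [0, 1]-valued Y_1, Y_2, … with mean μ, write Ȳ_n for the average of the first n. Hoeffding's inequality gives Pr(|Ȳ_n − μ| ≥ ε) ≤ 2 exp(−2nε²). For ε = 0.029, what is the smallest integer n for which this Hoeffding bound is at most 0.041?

2312

Require 2·exp(−2nε²) ≤ 0.041, i.e. 2nε² ≥ ln(2/0.041) = 3.887330.
So n ≥ 3.887330 / (2·0.029²) = 2311.136.
The smallest integer n is 2312.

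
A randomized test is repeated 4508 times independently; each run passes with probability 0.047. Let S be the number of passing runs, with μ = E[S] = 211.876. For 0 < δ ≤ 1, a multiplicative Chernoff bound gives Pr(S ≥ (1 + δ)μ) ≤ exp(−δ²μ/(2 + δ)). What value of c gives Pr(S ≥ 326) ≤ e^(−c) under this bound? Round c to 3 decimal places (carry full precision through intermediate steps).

24.214

Write 326 = (1 + δ)μ, so δ = 326/211.876 − 1 = 0.5386358…
Then the exponent is δ²μ/(2 + δ) = (326 − μ)² / (μ·(2 + δ)) = 24.214294.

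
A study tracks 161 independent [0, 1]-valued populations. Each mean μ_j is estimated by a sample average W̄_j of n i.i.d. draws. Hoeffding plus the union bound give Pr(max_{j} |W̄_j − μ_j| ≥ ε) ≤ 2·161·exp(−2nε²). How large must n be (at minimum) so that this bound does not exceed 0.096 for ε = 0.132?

Need 2·161·exp(−2nε²) ≤ 0.096, i.e. exp(−2nε²) ≤ 0.096/322.
So 2nε² ≥ ln(322/0.096) = 8.117959.
Hence n ≥ 8.117959/(2·0.132²) = 232.953.
The smallest integer n is 233.

233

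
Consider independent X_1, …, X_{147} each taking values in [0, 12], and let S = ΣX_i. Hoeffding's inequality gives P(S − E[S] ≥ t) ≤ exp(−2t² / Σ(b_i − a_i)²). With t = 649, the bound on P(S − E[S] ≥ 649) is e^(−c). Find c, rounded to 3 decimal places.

Σ(b_i − a_i)² = 147·(12)² = 21168.
c = 2t²/21168 = 2·649²/21168 = 39.7960.

39.796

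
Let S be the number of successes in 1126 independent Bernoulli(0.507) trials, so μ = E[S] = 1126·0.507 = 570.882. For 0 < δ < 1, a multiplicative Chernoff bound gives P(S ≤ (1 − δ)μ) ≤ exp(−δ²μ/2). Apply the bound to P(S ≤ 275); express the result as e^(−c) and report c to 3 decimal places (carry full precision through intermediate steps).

Write 275 = (1 − δ)μ, so δ = 1 − 275/570.882 = 0.5182892…
Then the exponent is δ²μ/2 = (μ − 275)²/(2μ) = 76.676229.

76.676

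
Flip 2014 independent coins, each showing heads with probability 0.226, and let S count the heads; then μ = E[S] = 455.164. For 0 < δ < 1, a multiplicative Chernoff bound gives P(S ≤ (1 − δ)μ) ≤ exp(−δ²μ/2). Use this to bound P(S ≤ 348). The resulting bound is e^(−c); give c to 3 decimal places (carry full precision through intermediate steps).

12.615

Write 348 = (1 − δ)μ, so δ = 1 − 348/455.164 = 0.2354404…
Then the exponent is δ²μ/2 = (μ − 348)²/(2μ) = 12.615368.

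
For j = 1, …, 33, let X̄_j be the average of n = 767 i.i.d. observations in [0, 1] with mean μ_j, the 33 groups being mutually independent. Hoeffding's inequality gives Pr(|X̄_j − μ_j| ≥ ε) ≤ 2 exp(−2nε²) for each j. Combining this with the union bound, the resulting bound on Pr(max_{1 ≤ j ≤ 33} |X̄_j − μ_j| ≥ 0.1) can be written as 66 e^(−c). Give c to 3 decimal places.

15.340

Union bound over the 33 events: Pr(max_{1 ≤ j ≤ 33} |X̄_j − μ_j| ≥ 0.1) ≤ 33·2·exp(−2nε²) = 66 exp(−2·767·0.1²).
So c = 2·767·0.1² = 15.3400.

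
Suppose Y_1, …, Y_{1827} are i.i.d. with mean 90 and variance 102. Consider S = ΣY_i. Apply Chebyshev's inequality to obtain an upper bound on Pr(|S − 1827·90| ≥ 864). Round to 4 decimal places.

0.2496

Var(S) = n·Var(Y_i) = 1827·102 = 186354.
Chebyshev: Pr(|S − 1827·90| ≥ 864) ≤ Var(S)/864² = 186354/746496 = 0.2496.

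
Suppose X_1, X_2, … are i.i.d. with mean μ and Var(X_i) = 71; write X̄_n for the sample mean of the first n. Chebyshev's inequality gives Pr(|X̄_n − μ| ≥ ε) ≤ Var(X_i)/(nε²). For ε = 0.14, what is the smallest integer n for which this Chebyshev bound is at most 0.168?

21563

Require 71/(n·0.14²) ≤ 0.168, i.e. n ≥ 71/(0.168·0.14²) = 21562.196.
The smallest integer n is 21563.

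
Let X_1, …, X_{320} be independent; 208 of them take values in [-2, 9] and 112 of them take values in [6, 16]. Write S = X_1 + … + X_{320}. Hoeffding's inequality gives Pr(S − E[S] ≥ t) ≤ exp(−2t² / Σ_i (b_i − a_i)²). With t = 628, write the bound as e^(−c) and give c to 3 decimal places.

Σ(b_i − a_i)² = 208·11² + 112·10² = 36368.
c = 2t² / 36368 = 2·628² / 36368 = 21.6885.

21.689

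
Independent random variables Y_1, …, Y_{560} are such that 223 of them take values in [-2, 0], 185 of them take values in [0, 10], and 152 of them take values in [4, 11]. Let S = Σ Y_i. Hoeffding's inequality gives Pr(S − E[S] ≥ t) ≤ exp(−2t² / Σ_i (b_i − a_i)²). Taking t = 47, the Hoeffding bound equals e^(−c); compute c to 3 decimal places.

Σ(b_i − a_i)² = 223·2² + 185·10² + 152·7² = 26840.
c = 2t² / 26840 = 2·47² / 26840 = 0.1646.

0.165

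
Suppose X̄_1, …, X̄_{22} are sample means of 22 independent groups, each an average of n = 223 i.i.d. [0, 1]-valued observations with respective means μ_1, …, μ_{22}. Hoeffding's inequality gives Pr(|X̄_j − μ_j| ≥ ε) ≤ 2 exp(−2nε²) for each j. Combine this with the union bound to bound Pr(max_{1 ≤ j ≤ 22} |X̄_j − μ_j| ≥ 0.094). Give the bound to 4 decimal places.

0.8550

Per-experiment Hoeffding bound: 2·exp(−2·223·0.094²) = 2·exp(−3.94086) = 0.038863.
Union bound over 22 events: 22·0.038863 = 0.85499.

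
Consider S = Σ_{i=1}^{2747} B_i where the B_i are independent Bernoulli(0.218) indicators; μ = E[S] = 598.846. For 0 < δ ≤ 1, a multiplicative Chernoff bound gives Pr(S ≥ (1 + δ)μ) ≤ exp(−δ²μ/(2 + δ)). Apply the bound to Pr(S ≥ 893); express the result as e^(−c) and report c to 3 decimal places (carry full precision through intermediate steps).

Write 893 = (1 + δ)μ, so δ = 893/598.846 − 1 = 0.4912014…
Then the exponent is δ²μ/(2 + δ) = (893 − μ)² / (μ·(2 + δ)) = 57.999670.

58.000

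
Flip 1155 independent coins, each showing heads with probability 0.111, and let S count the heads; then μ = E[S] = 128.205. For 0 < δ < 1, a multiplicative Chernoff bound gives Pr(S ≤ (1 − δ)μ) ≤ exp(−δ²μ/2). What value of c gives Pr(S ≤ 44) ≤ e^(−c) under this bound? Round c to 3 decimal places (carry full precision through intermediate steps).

Write 44 = (1 − δ)μ, so δ = 1 − 44/128.205 = 0.6567997…
Then the exponent is δ²μ/2 = (μ − 44)²/(2μ) = 27.652908.

27.653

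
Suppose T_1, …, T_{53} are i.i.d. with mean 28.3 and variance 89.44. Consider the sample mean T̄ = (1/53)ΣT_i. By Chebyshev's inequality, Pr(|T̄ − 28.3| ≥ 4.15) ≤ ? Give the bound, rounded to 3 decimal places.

0.098

Var(T̄) = Var(T_i)/n = 89.44/53 = 1.6875.
Chebyshev: Pr(|T̄ − 28.3| ≥ 4.15) ≤ Var(T̄)/(4.15)² = 89.44/(53·4.15²) = 0.0980.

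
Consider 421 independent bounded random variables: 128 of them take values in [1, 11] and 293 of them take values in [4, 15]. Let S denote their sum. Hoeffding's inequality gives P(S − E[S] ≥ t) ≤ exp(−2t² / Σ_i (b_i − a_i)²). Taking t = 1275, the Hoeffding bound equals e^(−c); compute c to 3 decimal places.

67.379

Σ(b_i − a_i)² = 128·10² + 293·11² = 48253.
c = 2t² / 48253 = 2·1275² / 48253 = 67.3792.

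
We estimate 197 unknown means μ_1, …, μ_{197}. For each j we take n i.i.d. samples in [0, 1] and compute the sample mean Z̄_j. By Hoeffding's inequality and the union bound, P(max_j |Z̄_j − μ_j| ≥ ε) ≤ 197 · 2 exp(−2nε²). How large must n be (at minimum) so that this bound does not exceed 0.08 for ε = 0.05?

1701

Need 2·197·exp(−2nε²) ≤ 0.08, i.e. exp(−2nε²) ≤ 0.08/394.
So 2nε² ≥ ln(394/0.08) = 8.502080.
Hence n ≥ 8.502080/(2·0.05²) = 1700.416.
The smallest integer n is 1701.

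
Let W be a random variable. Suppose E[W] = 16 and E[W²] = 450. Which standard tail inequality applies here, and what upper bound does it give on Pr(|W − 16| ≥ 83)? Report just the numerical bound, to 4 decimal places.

0.0282

The first two moments determine the variance, so Chebyshev's inequality is the sharpest standard bound available.
Var(W) = E[W²] − (E[W])² = 450 − 256 = 194.
Chebyshev's inequality: Pr(|W − μ| ≥ t) ≤ Var(W)/t² = 194/6889 = 0.0282.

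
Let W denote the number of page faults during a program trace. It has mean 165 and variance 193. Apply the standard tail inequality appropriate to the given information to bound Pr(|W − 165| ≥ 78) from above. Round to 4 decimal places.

Mean and variance are known, so Chebyshev's inequality applies.
Chebyshev: Pr(|W − μ| ≥ t) ≤ Var(W)/t².
Bound = 193 / 6084 = 0.0317.

0.0317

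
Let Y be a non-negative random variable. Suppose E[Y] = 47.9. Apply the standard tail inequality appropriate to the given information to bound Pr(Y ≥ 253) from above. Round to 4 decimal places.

0.1893

Only the mean of a non-negative variable is known, so Markov's inequality is the applicable tail bound.
Markov's inequality: for a non-negative random variable, Pr(Y ≥ a) ≤ E[Y]/a.
Here E[Y] = 47.9 and a = 253, so the bound is 47.9/253 = 0.1893.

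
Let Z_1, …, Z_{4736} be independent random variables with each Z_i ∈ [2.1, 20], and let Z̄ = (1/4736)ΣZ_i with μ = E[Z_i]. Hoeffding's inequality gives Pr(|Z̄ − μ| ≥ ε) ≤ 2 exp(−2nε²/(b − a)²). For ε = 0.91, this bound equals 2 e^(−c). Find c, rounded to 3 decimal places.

24.480

c = 2nε²/(b − a)² = 2·4736·0.91² / 17.9² = 24.4804.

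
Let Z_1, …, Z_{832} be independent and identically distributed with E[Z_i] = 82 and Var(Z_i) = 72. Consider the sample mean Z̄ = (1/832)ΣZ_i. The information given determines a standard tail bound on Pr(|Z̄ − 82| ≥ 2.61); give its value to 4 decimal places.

With mean and variance of each term known, Chebyshev's inequality bounds the deviation of the sum (or sample mean).
Var(Z̄) = Var(Z_i)/n = 72/832 = 0.086538.
Chebyshev: Pr(|Z̄ − 82| ≥ 2.61) ≤ Var(Z̄)/(2.61)² = 72/(832·2.61²) = 0.0127.

0.0127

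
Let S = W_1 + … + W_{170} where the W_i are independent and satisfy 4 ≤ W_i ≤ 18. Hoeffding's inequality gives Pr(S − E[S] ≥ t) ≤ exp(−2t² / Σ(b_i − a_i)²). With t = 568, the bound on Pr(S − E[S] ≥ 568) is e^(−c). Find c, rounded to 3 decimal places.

19.365

Σ(b_i − a_i)² = 170·(14)² = 33320.
c = 2t²/33320 = 2·568²/33320 = 19.3652.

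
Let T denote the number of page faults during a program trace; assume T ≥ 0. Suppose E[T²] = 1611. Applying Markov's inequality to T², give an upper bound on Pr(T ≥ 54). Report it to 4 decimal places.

Since T ≥ 0, the event {T ≥ 54} is the same as {T² ≥ 2916}.
Markov's inequality applied to T² gives Pr(T² ≥ 2916) ≤ E[T²]/2916 = 1611/2916 = 0.5525.

0.5525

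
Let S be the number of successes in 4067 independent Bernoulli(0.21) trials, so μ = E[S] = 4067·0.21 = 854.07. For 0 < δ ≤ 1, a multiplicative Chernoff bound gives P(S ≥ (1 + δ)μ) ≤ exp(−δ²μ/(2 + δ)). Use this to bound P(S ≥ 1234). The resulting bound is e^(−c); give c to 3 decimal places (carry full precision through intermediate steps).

Write 1234 = (1 + δ)μ, so δ = 1234/854.07 − 1 = 0.4448464…
Then the exponent is δ²μ/(2 + δ) = (1234 − μ)² / (μ·(2 + δ)) = 69.129294.

69.129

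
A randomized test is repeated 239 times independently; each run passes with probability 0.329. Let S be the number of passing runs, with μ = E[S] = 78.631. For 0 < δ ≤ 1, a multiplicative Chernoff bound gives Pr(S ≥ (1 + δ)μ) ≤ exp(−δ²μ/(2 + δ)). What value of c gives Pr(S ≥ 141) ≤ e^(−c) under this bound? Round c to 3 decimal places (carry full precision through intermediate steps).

Write 141 = (1 + δ)μ, so δ = 141/78.631 − 1 = 0.7931859…
Then the exponent is δ²μ/(2 + δ) = (141 − μ)² / (μ·(2 + δ)) = 17.711034.

17.711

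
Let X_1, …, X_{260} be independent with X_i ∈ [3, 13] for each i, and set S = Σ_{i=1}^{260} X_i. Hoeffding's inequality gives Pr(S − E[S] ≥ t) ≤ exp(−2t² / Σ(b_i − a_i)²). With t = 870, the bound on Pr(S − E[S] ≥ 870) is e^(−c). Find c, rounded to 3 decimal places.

58.223

Σ(b_i − a_i)² = 260·(10)² = 26000.
c = 2t²/26000 = 2·870²/26000 = 58.2231.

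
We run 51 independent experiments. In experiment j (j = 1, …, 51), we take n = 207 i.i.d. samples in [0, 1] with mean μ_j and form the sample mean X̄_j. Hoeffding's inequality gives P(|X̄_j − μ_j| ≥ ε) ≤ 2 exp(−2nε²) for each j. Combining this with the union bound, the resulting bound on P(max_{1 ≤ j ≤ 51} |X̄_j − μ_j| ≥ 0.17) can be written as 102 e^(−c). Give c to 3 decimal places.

Union bound over the 51 events: P(max_{1 ≤ j ≤ 51} |X̄_j − μ_j| ≥ 0.17) ≤ 51·2·exp(−2nε²) = 102 exp(−2·207·0.17²).
So c = 2·207·0.17² = 11.9646.

11.965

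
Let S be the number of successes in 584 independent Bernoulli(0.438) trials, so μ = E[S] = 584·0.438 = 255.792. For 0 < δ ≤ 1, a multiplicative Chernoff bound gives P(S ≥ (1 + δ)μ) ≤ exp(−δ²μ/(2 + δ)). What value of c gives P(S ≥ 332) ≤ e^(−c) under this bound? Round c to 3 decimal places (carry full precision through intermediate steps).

9.880

Write 332 = (1 + δ)μ, so δ = 332/255.792 − 1 = 0.2979296…
Then the exponent is δ²μ/(2 + δ) = (332 − μ)² / (μ·(2 + δ)) = 9.880467.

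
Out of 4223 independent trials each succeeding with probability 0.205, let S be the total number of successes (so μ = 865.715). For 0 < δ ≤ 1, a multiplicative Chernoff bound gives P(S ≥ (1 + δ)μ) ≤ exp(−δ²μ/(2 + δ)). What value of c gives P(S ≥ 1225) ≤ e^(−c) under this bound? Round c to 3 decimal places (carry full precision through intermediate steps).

61.742

Write 1225 = (1 + δ)μ, so δ = 1225/865.715 − 1 = 0.4150153…
Then the exponent is δ²μ/(2 + δ) = (1225 − μ)² / (μ·(2 + δ)) = 61.742376.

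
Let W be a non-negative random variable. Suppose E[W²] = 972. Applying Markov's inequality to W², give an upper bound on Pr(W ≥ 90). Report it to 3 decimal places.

0.120

Since W ≥ 0, the event {W ≥ 90} is the same as {W² ≥ 8100}.
Markov's inequality applied to W² gives Pr(W² ≥ 8100) ≤ E[W²]/8100 = 972/8100 = 0.1200.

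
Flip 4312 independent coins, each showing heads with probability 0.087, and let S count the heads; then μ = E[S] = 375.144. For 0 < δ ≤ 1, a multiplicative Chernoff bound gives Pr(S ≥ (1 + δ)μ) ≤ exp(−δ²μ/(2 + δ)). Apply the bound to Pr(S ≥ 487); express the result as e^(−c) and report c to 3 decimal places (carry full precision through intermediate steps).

14.512

Write 487 = (1 + δ)μ, so δ = 487/375.144 − 1 = 0.2981682…
Then the exponent is δ²μ/(2 + δ) = (487 − μ)² / (μ·(2 + δ)) = 14.512384.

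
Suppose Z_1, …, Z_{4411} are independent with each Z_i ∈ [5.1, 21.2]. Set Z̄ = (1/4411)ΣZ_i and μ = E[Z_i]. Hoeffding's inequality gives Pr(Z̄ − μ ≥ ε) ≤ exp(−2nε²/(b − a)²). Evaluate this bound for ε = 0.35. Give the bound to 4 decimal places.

Exponent: 2nε²/(b − a)² = 2·4411·0.35² / 16.1² = 4.16919.
Bound = exp(−4.16919) = 0.01546.

0.0155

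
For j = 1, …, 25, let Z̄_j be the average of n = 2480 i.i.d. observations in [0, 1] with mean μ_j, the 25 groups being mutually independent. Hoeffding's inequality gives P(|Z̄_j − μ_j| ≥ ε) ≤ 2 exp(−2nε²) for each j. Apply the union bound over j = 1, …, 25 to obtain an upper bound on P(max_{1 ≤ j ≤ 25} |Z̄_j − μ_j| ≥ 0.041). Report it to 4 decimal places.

0.0120

Per-experiment Hoeffding bound: 2·exp(−2·2480·0.041²) = 2·exp(−8.33776) = 0.00047862.
Union bound over 25 events: 25·0.00047862 = 0.01197.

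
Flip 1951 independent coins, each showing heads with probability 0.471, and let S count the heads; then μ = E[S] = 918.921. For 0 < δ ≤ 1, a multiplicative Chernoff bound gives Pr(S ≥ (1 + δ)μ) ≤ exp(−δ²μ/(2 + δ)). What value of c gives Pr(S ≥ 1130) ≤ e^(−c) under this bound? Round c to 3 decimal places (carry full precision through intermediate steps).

Write 1130 = (1 + δ)μ, so δ = 1130/918.921 − 1 = 0.2297031…
Then the exponent is δ²μ/(2 + δ) = (1130 − μ)² / (μ·(2 + δ)) = 21.745272.

21.745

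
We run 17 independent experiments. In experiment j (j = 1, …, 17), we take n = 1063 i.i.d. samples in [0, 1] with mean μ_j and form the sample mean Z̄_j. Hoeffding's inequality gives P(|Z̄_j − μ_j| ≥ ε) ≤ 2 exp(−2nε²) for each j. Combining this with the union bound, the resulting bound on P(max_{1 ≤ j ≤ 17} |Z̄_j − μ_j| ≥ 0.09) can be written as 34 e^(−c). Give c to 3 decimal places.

Union bound over the 17 events: P(max_{1 ≤ j ≤ 17} |Z̄_j − μ_j| ≥ 0.09) ≤ 17·2·exp(−2nε²) = 34 exp(−2·1063·0.09²).
So c = 2·1063·0.09² = 17.2206.

17.221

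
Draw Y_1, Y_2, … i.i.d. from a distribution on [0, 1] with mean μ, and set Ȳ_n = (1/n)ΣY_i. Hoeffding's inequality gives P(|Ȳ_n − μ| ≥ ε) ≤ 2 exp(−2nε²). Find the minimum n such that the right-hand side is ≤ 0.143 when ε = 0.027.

Require 2·exp(−2nε²) ≤ 0.143, i.e. 2nε² ≥ ln(2/0.143) = 2.638058.
So n ≥ 2.638058 / (2·0.027²) = 1809.368.
The smallest integer n is 1810.

1810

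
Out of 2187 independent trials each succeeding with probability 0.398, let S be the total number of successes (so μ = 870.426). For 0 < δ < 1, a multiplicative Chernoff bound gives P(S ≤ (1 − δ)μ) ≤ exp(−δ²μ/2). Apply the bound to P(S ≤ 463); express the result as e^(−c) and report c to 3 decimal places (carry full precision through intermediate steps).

95.353

Write 463 = (1 − δ)μ, so δ = 1 − 463/870.426 = 0.4680766…
Then the exponent is δ²μ/2 = (μ − 463)²/(2μ) = 95.353278.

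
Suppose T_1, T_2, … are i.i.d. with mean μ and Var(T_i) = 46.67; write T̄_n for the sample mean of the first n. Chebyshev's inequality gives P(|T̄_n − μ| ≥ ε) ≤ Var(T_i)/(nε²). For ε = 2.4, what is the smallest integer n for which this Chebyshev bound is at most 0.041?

Require 46.67/(n·2.4²) ≤ 0.041, i.e. n ≥ 46.67/(0.041·2.4²) = 197.620.
The smallest integer n is 198.

198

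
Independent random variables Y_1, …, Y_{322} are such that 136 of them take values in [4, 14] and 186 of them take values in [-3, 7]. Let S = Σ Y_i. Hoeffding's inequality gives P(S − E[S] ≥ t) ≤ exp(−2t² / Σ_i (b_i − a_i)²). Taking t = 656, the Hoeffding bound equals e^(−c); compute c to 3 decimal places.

26.729

Σ(b_i − a_i)² = 136·10² + 186·10² = 32200.
c = 2t² / 32200 = 2·656² / 32200 = 26.7289.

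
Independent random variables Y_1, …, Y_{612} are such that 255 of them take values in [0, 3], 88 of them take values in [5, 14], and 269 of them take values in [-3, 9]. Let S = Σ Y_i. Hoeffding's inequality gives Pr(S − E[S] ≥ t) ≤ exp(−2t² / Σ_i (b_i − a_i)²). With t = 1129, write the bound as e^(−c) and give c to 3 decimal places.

Σ(b_i − a_i)² = 255·3² + 88·9² + 269·12² = 48159.
c = 2t² / 48159 = 2·1129² / 48159 = 52.9347.

52.935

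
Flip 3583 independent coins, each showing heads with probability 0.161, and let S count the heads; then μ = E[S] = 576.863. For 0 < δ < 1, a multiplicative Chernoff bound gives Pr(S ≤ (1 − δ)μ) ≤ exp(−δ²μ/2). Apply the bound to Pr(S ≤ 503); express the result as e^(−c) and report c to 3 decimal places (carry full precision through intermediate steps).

Write 503 = (1 − δ)μ, so δ = 1 − 503/576.863 = 0.1280425…
Then the exponent is δ²μ/2 = (μ − 503)²/(2μ) = 4.728803.

4.729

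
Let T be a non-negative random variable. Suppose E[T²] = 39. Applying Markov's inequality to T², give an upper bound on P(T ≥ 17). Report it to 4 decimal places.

0.1349

Since T ≥ 0, the event {T ≥ 17} is the same as {T² ≥ 289}.
Markov's inequality applied to T² gives P(T² ≥ 289) ≤ E[T²]/289 = 39/289 = 0.1349.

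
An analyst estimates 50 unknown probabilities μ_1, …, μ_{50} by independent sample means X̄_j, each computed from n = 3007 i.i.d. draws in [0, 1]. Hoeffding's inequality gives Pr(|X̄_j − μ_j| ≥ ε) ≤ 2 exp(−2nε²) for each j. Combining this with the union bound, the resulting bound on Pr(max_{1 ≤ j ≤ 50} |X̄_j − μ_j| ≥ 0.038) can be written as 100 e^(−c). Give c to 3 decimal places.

8.684

Union bound over the 50 events: Pr(max_{1 ≤ j ≤ 50} |X̄_j − μ_j| ≥ 0.038) ≤ 50·2·exp(−2nε²) = 100 exp(−2·3007·0.038²).
So c = 2·3007·0.038² = 8.6842.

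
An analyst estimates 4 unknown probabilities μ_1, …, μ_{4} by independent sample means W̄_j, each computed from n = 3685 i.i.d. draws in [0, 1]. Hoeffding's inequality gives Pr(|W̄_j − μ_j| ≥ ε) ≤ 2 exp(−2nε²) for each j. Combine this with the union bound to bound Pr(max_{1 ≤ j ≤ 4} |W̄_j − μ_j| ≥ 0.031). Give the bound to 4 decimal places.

0.0067

Per-experiment Hoeffding bound: 2·exp(−2·3685·0.031²) = 2·exp(−7.08257) = 0.0016792.
Union bound over 4 events: 4·0.0016792 = 0.00672.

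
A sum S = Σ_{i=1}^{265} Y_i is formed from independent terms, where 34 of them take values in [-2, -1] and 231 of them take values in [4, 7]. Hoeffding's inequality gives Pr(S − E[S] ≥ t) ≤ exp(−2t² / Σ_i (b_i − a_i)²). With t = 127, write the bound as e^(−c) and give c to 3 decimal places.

Σ(b_i − a_i)² = 34·1² + 231·3² = 2113.
c = 2t² / 2113 = 2·127² / 2113 = 15.2664.

15.266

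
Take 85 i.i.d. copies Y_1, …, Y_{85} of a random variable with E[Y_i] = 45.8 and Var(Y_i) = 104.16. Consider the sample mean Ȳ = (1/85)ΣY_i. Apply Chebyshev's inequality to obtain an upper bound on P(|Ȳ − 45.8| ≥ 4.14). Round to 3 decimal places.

Var(Ȳ) = Var(Y_i)/n = 104.16/85 = 1.2254.
Chebyshev: P(|Ȳ − 45.8| ≥ 4.14) ≤ Var(Ȳ)/(4.14)² = 104.16/(85·4.14²) = 0.0715.

0.071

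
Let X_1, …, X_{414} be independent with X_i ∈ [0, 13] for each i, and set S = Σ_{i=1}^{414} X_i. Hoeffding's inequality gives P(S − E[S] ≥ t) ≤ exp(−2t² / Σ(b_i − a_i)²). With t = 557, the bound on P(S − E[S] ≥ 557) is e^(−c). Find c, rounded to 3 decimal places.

8.869

Σ(b_i − a_i)² = 414·(13)² = 69966.
c = 2t²/69966 = 2·557²/69966 = 8.8686.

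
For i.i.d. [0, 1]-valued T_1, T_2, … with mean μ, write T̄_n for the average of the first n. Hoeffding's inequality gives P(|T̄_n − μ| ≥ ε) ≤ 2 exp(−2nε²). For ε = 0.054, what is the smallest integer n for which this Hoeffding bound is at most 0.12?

Require 2·exp(−2nε²) ≤ 0.12, i.e. 2nε² ≥ ln(2/0.12) = 2.813411.
So n ≥ 2.813411 / (2·0.054²) = 482.409.
The smallest integer n is 483.

483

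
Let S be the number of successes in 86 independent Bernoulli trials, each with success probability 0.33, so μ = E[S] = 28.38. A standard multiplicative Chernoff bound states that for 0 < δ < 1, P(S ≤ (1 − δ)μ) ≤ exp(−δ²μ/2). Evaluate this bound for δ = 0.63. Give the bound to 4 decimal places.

0.0036

Exponent = δ²μ/2 = 0.63²·28.38/2 = 5.6320.
Bound = exp(−5.6320) = 0.00358.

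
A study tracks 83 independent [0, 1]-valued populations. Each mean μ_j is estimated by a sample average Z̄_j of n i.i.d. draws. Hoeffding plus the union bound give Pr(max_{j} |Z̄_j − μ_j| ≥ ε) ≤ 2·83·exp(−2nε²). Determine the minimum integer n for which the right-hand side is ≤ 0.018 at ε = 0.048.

1982

Need 2·83·exp(−2nε²) ≤ 0.018, i.e. exp(−2nε²) ≤ 0.018/166.
So 2nε² ≥ ln(166/0.018) = 9.129371.
Hence n ≥ 9.129371/(2·0.048²) = 1981.200.
The smallest integer n is 1982.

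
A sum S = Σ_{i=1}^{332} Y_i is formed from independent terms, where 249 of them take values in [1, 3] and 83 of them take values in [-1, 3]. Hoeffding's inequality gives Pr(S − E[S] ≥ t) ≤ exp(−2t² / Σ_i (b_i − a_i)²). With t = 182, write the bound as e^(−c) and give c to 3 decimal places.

Σ(b_i − a_i)² = 249·2² + 83·4² = 2324.
c = 2t² / 2324 = 2·182² / 2324 = 28.5060.

28.506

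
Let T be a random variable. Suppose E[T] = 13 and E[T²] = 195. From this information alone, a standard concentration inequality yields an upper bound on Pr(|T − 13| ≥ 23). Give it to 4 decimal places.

0.0491

The first two moments determine the variance, so Chebyshev's inequality is the sharpest standard bound available.
Var(T) = E[T²] − (E[T])² = 195 − 169 = 26.
Chebyshev's inequality: Pr(|T − μ| ≥ t) ≤ Var(T)/t² = 26/529 = 0.0491.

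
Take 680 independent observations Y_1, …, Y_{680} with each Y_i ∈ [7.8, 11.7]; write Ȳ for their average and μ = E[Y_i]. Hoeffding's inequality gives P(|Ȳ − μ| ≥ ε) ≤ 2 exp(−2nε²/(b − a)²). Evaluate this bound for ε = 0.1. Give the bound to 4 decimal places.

0.8179

Exponent: 2nε²/(b − a)² = 2·680·0.1² / 3.9² = 0.89415.
Bound = 2·exp(−0.89415) = 0.81791.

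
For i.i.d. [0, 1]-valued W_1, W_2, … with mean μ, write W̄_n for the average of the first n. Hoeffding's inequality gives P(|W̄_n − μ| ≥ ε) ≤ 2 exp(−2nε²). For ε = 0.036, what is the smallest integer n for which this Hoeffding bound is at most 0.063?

Require 2·exp(−2nε²) ≤ 0.063, i.e. 2nε² ≥ ln(2/0.063) = 3.457768.
So n ≥ 3.457768 / (2·0.036²) = 1334.015.
The smallest integer n is 1335.

1335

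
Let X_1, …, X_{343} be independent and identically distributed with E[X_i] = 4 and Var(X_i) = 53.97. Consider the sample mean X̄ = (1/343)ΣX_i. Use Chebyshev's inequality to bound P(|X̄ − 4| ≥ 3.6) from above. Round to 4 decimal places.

0.0121

Var(X̄) = Var(X_i)/n = 53.97/343 = 0.15735.
Chebyshev: P(|X̄ − 4| ≥ 3.6) ≤ Var(X̄)/(3.6)² = 53.97/(343·3.6²) = 0.0121.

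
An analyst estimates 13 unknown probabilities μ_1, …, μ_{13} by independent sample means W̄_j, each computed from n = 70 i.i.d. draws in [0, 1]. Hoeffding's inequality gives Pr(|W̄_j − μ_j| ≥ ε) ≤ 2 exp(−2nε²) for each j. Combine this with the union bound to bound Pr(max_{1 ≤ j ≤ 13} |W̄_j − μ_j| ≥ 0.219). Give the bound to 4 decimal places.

0.0315

Per-experiment Hoeffding bound: 2·exp(−2·70·0.219²) = 2·exp(−6.71454) = 0.0024263.
Union bound over 13 events: 13·0.0024263 = 0.03154.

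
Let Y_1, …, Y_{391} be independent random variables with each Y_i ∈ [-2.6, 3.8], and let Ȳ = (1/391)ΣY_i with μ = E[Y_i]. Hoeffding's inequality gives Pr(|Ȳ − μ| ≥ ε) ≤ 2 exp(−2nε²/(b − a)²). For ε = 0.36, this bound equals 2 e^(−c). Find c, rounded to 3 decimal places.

2.474

c = 2nε²/(b − a)² = 2·391·0.36² / 6.4² = 2.4743.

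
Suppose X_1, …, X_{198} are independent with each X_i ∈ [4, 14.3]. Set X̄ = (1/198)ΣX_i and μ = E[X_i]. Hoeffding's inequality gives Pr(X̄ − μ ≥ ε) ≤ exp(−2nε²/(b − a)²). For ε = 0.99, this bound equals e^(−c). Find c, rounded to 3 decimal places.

c = 2nε²/(b − a)² = 2·198·0.99² / 10.3² = 3.6584.

3.658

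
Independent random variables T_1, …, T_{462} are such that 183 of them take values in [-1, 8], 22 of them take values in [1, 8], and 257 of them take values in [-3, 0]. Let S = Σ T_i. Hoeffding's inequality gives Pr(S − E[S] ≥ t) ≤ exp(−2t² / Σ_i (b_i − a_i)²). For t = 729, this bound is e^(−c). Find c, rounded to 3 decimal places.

58.355

Σ(b_i − a_i)² = 183·9² + 22·7² + 257·3² = 18214.
c = 2t² / 18214 = 2·729² / 18214 = 58.3552.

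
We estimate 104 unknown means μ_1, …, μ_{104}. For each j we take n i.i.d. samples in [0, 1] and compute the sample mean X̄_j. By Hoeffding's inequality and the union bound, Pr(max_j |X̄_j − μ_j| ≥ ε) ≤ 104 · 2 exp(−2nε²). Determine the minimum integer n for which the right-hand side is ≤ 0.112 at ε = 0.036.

2904

Need 2·104·exp(−2nε²) ≤ 0.112, i.e. exp(−2nε²) ≤ 0.112/208.
So 2nε² ≥ ln(208/0.112) = 7.526794.
Hence n ≥ 7.526794/(2·0.036²) = 2903.856.
The smallest integer n is 2904.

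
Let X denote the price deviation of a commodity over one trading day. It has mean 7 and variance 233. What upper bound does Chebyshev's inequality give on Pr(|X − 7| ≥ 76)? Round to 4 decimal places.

Chebyshev: Pr(|X − μ| ≥ t) ≤ Var(X)/t².
Bound = 233 / 5776 = 0.0403.

0.0403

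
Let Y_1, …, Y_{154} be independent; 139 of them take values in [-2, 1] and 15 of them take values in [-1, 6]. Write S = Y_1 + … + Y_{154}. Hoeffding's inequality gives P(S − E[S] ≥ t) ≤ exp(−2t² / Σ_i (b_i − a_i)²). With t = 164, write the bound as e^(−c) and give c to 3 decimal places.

Σ(b_i − a_i)² = 139·3² + 15·7² = 1986.
c = 2t² / 1986 = 2·164² / 1986 = 27.0856.

27.086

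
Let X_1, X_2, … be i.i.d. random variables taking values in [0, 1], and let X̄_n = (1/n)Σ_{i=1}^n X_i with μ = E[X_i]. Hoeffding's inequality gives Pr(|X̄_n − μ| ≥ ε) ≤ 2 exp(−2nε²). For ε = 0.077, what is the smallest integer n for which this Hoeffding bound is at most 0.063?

Require 2·exp(−2nε²) ≤ 0.063, i.e. 2nε² ≥ ln(2/0.063) = 3.457768.
So n ≥ 3.457768 / (2·0.077²) = 291.598.
The smallest integer n is 292.

292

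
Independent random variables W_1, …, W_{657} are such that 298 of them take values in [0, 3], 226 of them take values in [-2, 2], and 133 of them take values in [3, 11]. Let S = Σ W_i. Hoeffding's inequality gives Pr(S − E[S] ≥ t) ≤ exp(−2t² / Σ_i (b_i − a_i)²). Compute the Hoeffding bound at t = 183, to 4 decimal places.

0.0109

Σ(b_i − a_i)² = 298·3² + 226·4² + 133·8² = 14810.
Exponent = 2·183² / 14810 = 4.52248.
Bound = exp(−4.52248) = 0.01086.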